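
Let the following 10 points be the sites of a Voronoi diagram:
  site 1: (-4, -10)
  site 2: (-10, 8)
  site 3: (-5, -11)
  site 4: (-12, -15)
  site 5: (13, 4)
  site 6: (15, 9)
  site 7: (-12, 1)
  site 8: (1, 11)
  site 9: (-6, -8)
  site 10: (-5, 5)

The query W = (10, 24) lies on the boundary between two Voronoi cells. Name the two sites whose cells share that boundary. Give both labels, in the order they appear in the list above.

Squared distances from W to each site:
d²(W, site 1) = 196 + 1156 = 1352
d²(W, site 2) = 400 + 256 = 656
d²(W, site 3) = 225 + 1225 = 1450
d²(W, site 4) = 484 + 1521 = 2005
d²(W, site 5) = 9 + 400 = 409
d²(W, site 6) = 25 + 225 = 250
d²(W, site 7) = 484 + 529 = 1013
d²(W, site 8) = 81 + 169 = 250
d²(W, site 9) = 256 + 1024 = 1280
d²(W, site 10) = 225 + 361 = 586
W is equidistant from site 6 and site 8 (both at squared distance 250), and every other site is strictly farther — so W lies on the site 6–site 8 Voronoi edge.

site 6 and site 8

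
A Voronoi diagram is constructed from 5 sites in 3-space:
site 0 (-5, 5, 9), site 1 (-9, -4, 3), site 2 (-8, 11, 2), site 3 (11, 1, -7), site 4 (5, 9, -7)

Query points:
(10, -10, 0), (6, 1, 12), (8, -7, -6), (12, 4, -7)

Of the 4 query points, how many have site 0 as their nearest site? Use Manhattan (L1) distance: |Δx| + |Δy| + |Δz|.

1

(10, -10, 0) — d to each: site 0:39, site 1:28, site 2:41, site 3:19, site 4:31 → nearest is site 3
(6, 1, 12) — d to each: site 0:18, site 1:29, site 2:34, site 3:24, site 4:28 → nearest is site 0
(8, -7, -6) — d to each: site 0:40, site 1:29, site 2:42, site 3:12, site 4:20 → nearest is site 3
(12, 4, -7) — d to each: site 0:34, site 1:39, site 2:36, site 3:4, site 4:12 → nearest is site 3
1 of the 4 points has site 0 as nearest.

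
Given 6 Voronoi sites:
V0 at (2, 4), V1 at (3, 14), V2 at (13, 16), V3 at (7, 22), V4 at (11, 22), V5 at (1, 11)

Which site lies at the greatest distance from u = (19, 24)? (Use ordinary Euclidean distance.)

Squared Euclidean distances:
|uV0|² = (19−2)² + (24−4)² = 289 + 400 = 689
|uV1|² = (19−3)² + (24−14)² = 256 + 100 = 356
|uV2|² = (19−13)² + (24−16)² = 36 + 64 = 100
|uV3|² = (19−7)² + (24−22)² = 144 + 4 = 148
|uV4|² = (19−11)² + (24−22)² = 64 + 4 = 68
|uV5|² = (19−1)² + (24−11)² = 324 + 169 = 493
The largest is to V0.

V0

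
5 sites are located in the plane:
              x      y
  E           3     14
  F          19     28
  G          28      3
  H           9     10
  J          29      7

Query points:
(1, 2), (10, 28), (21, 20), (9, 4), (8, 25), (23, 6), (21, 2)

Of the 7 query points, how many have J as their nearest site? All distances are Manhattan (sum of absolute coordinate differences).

1

(1, 2) — d to each: E:14, F:44, G:28, H:16, J:33 → nearest is E
(10, 28) — d to each: E:21, F:9, G:43, H:19, J:40 → nearest is F
(21, 20) — d to each: E:24, F:10, G:24, H:22, J:21 → nearest is F
(9, 4) — d to each: E:16, F:34, G:20, H:6, J:23 → nearest is H
(8, 25) — d to each: E:16, F:14, G:42, H:16, J:39 → nearest is F
(23, 6) — d to each: E:28, F:26, G:8, H:18, J:7 → nearest is J
(21, 2) — d to each: E:30, F:28, G:8, H:20, J:13 → nearest is G
1 of the 7 points has J as nearest.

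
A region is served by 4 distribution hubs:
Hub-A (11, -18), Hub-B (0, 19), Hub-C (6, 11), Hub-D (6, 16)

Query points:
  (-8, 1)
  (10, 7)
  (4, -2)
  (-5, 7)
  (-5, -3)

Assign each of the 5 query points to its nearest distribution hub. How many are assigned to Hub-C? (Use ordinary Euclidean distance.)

(-8, 1) — d² to each: Hub-A:722, Hub-B:388, Hub-C:296, Hub-D:421 → nearest is Hub-C
(10, 7) — d² to each: Hub-A:626, Hub-B:244, Hub-C:32, Hub-D:97 → nearest is Hub-C
(4, -2) — d² to each: Hub-A:305, Hub-B:457, Hub-C:173, Hub-D:328 → nearest is Hub-C
(-5, 7) — d² to each: Hub-A:881, Hub-B:169, Hub-C:137, Hub-D:202 → nearest is Hub-C
(-5, -3) — d² to each: Hub-A:481, Hub-B:509, Hub-C:317, Hub-D:482 → nearest is Hub-C
5 of the 5 points have Hub-C as nearest.

5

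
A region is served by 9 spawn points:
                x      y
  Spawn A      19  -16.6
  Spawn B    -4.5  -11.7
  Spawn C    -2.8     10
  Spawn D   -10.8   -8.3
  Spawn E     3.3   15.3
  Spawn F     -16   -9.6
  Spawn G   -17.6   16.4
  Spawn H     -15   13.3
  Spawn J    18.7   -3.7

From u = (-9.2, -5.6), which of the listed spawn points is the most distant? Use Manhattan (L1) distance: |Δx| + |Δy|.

d(u, Spawn A) = |-9.2−19| + |-5.6−(-16.6)| = 28.2 + 11 = 39.2
d(u, Spawn B) = |-9.2−(-4.5)| + |-5.6−(-11.7)| = 4.7 + 6.1 = 10.8
d(u, Spawn C) = |-9.2−(-2.8)| + |-5.6−10| = 6.4 + 15.6 = 22
d(u, Spawn D) = |-9.2−(-10.8)| + |-5.6−(-8.3)| = 1.6 + 2.7 = 4.3
d(u, Spawn E) = |-9.2−3.3| + |-5.6−15.3| = 12.5 + 20.9 = 33.4
d(u, Spawn F) = |-9.2−(-16)| + |-5.6−(-9.6)| = 6.8 + 4 = 10.8
d(u, Spawn G) = |-9.2−(-17.6)| + |-5.6−16.4| = 8.4 + 22 = 30.4
d(u, Spawn H) = |-9.2−(-15)| + |-5.6−13.3| = 5.8 + 18.9 = 24.7
d(u, Spawn J) = |-9.2−18.7| + |-5.6−(-3.7)| = 27.9 + 1.9 = 29.8
The largest is to Spawn A.

Spawn A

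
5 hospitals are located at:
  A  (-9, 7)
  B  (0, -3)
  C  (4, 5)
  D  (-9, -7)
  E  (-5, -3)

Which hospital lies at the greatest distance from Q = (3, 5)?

Squared Euclidean distances:
|QA|² = (3−(-9))² + (5−7)² = 144 + 4 = 148
|QB|² = (3−0)² + (5−(-3))² = 9 + 64 = 73
|QC|² = (3−4)² + (5−5)² = 1 + 0 = 1
|QD|² = (3−(-9))² + (5−(-7))² = 144 + 144 = 288
|QE|² = (3−(-5))² + (5−(-3))² = 64 + 64 = 128
The largest is to D.

D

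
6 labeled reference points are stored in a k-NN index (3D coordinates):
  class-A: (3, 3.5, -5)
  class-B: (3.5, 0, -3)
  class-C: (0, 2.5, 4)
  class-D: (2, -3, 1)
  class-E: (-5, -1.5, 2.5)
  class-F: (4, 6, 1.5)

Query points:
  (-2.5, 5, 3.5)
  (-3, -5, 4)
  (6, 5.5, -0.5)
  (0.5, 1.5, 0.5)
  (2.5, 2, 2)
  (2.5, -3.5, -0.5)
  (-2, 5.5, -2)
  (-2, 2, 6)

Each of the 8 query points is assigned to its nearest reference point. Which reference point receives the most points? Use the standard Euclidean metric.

(-2.5, 5, 3.5) — d² to each: class-A:104.75, class-B:103.25, class-C:12.75, class-D:90.5, class-E:49.5, class-F:47.25 → nearest is class-C
(-3, -5, 4) — d² to each: class-A:189.25, class-B:116.25, class-C:65.25, class-D:38, class-E:18.5, class-F:176.25 → nearest is class-E
(6, 5.5, -0.5) — d² to each: class-A:33.25, class-B:42.75, class-C:65.25, class-D:90.5, class-E:179, class-F:8.25 → nearest is class-F
(0.5, 1.5, 0.5) — d² to each: class-A:40.5, class-B:23.5, class-C:13.5, class-D:22.75, class-E:43.25, class-F:33.5 → nearest is class-C
(2.5, 2, 2) — d² to each: class-A:51.5, class-B:30, class-C:10.5, class-D:26.25, class-E:68.75, class-F:18.5 → nearest is class-C
(2.5, -3.5, -0.5) — d² to each: class-A:69.5, class-B:19.5, class-C:62.5, class-D:2.75, class-E:69.25, class-F:96.5 → nearest is class-D
(-2, 5.5, -2) — d² to each: class-A:38, class-B:61.5, class-C:49, class-D:97.25, class-E:78.25, class-F:48.5 → nearest is class-A
(-2, 2, 6) — d² to each: class-A:148.25, class-B:115.25, class-C:8.25, class-D:66, class-E:33.5, class-F:72.25 → nearest is class-C
Tally — class-A:1, class-C:4, class-D:1, class-E:1, class-F:1. class-C captures the most (4).

class-C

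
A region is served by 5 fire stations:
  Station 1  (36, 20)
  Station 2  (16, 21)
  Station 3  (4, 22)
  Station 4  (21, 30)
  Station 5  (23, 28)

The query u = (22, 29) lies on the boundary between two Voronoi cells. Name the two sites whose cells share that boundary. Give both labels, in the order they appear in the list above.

Station 4 and Station 5

Squared distances from u to each site:
d²(u, Station 1) = (22−36)² + (29−20)² = 196 + 81 = 277
d²(u, Station 2) = (22−16)² + (29−21)² = 36 + 64 = 100
d²(u, Station 3) = (22−4)² + (29−22)² = 324 + 49 = 373
d²(u, Station 4) = (22−21)² + (29−30)² = 1 + 1 = 2
d²(u, Station 5) = (22−23)² + (29−28)² = 1 + 1 = 2
u is equidistant from Station 4 and Station 5 (both at squared distance 2), and every other site is strictly farther — so u lies on the Station 4–Station 5 Voronoi edge.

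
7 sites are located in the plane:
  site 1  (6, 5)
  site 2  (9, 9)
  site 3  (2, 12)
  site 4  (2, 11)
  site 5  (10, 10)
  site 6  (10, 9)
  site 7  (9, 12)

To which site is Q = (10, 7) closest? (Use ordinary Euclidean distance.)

site 6

Squared Euclidean distances:
d²(Q, site 1) = (10−6)² + (7−5)² = 16 + 4 = 20
d²(Q, site 2) = (10−9)² + (7−9)² = 1 + 4 = 5
d²(Q, site 3) = (10−2)² + (7−12)² = 64 + 25 = 89
d²(Q, site 4) = (10−2)² + (7−11)² = 64 + 16 = 80
d²(Q, site 5) = (10−10)² + (7−10)² = 0 + 9 = 9
d²(Q, site 6) = (10−10)² + (7−9)² = 0 + 4 = 4
d²(Q, site 7) = (10−9)² + (7−12)² = 1 + 25 = 26
The smallest is to site 6, so Q lies in the Voronoi region of site 6.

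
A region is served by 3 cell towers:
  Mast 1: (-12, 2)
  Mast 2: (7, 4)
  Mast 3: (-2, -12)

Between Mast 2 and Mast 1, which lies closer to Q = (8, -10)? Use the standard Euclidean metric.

Compare squared distances:
d²(Q, Mast 2) = (8−7)² + (-10−4)² = 1 + 196 = 197
d²(Q, Mast 1) = (8−(-12))² + (-10−2)² = 400 + 144 = 544
197 < 544, so Mast 2 is closer.

Mast 2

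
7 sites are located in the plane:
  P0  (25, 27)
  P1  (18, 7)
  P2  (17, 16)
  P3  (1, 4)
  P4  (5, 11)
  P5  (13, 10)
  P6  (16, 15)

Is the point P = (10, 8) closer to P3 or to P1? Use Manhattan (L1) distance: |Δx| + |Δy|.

P1

d(P,P3) = |10−1| + |8−4| = 9 + 4 = 13
d(P,P1) = |10−18| + |8−7| = 8 + 1 = 9
13 > 9, so P1 is closer.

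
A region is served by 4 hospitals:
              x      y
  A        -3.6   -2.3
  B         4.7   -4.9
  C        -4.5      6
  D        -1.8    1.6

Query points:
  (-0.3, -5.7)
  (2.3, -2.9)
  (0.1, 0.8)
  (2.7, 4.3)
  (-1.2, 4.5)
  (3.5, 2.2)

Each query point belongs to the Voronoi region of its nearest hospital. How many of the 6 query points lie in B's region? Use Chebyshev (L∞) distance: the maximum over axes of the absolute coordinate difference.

1

(-0.3, -5.7) — d to each: A:3.4, B:5, C:11.7, D:7.3 → nearest is A
(2.3, -2.9) — d to each: A:5.9, B:2.4, C:8.9, D:4.5 → nearest is B
(0.1, 0.8) — d to each: A:3.7, B:5.7, C:5.2, D:1.9 → nearest is D
(2.7, 4.3) — d to each: A:6.6, B:9.2, C:7.2, D:4.5 → nearest is D
(-1.2, 4.5) — d to each: A:6.8, B:9.4, C:3.3, D:2.9 → nearest is D
(3.5, 2.2) — d to each: A:7.1, B:7.1, C:8, D:5.3 → nearest is D
1 of the 6 points has B as nearest.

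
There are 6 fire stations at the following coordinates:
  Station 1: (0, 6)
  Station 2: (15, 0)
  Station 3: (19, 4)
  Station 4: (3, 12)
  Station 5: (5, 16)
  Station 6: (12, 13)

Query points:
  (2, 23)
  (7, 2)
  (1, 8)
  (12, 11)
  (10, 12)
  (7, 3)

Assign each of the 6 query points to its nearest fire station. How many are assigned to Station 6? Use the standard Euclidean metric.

2

(2, 23) — d² to each: Station 1:293, Station 2:698, Station 3:650, Station 4:122, Station 5:58, Station 6:200 → nearest is Station 5
(7, 2) — d² to each: Station 1:65, Station 2:68, Station 3:148, Station 4:116, Station 5:200, Station 6:146 → nearest is Station 1
(1, 8) — d² to each: Station 1:5, Station 2:260, Station 3:340, Station 4:20, Station 5:80, Station 6:146 → nearest is Station 1
(12, 11) — d² to each: Station 1:169, Station 2:130, Station 3:98, Station 4:82, Station 5:74, Station 6:4 → nearest is Station 6
(10, 12) — d² to each: Station 1:136, Station 2:169, Station 3:145, Station 4:49, Station 5:41, Station 6:5 → nearest is Station 6
(7, 3) — d² to each: Station 1:58, Station 2:73, Station 3:145, Station 4:97, Station 5:173, Station 6:125 → nearest is Station 1
2 of the 6 points have Station 6 as nearest.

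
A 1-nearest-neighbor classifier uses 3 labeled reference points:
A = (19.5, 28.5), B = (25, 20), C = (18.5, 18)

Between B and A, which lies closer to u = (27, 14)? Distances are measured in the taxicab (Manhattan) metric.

B

d(u,B) = |27−25| + |14−20| = 2 + 6 = 8
d(u,A) = |27−19.5| + |14−28.5| = 7.5 + 14.5 = 22
8 < 22, so B is closer.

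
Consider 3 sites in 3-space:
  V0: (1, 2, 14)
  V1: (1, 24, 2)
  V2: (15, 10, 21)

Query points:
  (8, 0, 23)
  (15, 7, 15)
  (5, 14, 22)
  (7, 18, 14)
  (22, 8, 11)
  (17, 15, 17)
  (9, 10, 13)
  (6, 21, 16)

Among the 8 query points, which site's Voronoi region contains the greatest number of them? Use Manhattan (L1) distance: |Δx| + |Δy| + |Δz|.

V2

(8, 0, 23) — d to each: V0:18, V1:52, V2:19 → nearest is V0
(15, 7, 15) — d to each: V0:20, V1:44, V2:9 → nearest is V2
(5, 14, 22) — d to each: V0:24, V1:34, V2:15 → nearest is V2
(7, 18, 14) — d to each: V0:22, V1:24, V2:23 → nearest is V0
(22, 8, 11) — d to each: V0:30, V1:46, V2:19 → nearest is V2
(17, 15, 17) — d to each: V0:32, V1:40, V2:11 → nearest is V2
(9, 10, 13) — d to each: V0:17, V1:33, V2:14 → nearest is V2
(6, 21, 16) — d to each: V0:26, V1:22, V2:25 → nearest is V1
Tally — V0:2, V1:1, V2:5. V2 captures the most (5).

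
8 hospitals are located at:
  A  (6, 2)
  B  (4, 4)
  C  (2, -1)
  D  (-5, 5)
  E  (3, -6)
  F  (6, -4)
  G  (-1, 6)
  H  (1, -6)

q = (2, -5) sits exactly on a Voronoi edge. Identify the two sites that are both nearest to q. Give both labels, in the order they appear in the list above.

Squared distances from q to each site:
|qA|² = 16 + 49 = 65
|qB|² = 4 + 81 = 85
|qC|² = 0 + 16 = 16
|qD|² = 49 + 100 = 149
|qE|² = 1 + 1 = 2
|qF|² = 16 + 1 = 17
|qG|² = 9 + 121 = 130
|qH|² = 1 + 1 = 2
q is equidistant from E and H (both at squared distance 2), and every other site is strictly farther — so q lies on the E–H Voronoi edge.

E and H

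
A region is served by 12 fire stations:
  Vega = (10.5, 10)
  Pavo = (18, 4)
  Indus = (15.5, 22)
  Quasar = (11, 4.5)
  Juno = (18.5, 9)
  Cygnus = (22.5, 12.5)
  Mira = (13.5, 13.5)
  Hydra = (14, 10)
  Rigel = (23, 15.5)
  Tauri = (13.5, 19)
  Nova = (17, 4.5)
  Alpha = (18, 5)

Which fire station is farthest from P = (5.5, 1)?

Indus

Squared Euclidean distances:
d²(P, Vega) = (5.5−10.5)² + (1−10)² = 25 + 81 = 106
d²(P, Pavo) = (5.5−18)² + (1−4)² = 156.25 + 9 = 165.25
d²(P, Indus) = (5.5−15.5)² + (1−22)² = 100 + 441 = 541
d²(P, Quasar) = (5.5−11)² + (1−4.5)² = 30.25 + 12.25 = 42.5
d²(P, Juno) = (5.5−18.5)² + (1−9)² = 169 + 64 = 233
d²(P, Cygnus) = (5.5−22.5)² + (1−12.5)² = 289 + 132.25 = 421.25
d²(P, Mira) = (5.5−13.5)² + (1−13.5)² = 64 + 156.25 = 220.25
d²(P, Hydra) = (5.5−14)² + (1−10)² = 72.25 + 81 = 153.25
d²(P, Rigel) = (5.5−23)² + (1−15.5)² = 306.25 + 210.25 = 516.5
d²(P, Tauri) = (5.5−13.5)² + (1−19)² = 64 + 324 = 388
d²(P, Nova) = (5.5−17)² + (1−4.5)² = 132.25 + 12.25 = 144.5
d²(P, Alpha) = (5.5−18)² + (1−5)² = 156.25 + 16 = 172.25
The largest is to Indus.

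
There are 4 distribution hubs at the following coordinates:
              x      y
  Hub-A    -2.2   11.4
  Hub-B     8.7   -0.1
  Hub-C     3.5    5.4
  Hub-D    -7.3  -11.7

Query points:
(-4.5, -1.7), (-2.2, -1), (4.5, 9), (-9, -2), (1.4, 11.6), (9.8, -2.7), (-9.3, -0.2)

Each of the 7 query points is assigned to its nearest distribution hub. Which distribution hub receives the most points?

Hub-D

(-4.5, -1.7) — d² to each: Hub-A:176.9, Hub-B:176.8, Hub-C:114.41, Hub-D:107.84 → nearest is Hub-D
(-2.2, -1) — d² to each: Hub-A:153.76, Hub-B:119.62, Hub-C:73.45, Hub-D:140.5 → nearest is Hub-C
(4.5, 9) — d² to each: Hub-A:50.65, Hub-B:100.45, Hub-C:13.96, Hub-D:567.73 → nearest is Hub-C
(-9, -2) — d² to each: Hub-A:225.8, Hub-B:316.9, Hub-C:211.01, Hub-D:96.98 → nearest is Hub-D
(1.4, 11.6) — d² to each: Hub-A:13, Hub-B:190.18, Hub-C:42.85, Hub-D:618.58 → nearest is Hub-A
(9.8, -2.7) — d² to each: Hub-A:342.81, Hub-B:7.97, Hub-C:105.3, Hub-D:373.41 → nearest is Hub-B
(-9.3, -0.2) — d² to each: Hub-A:184.97, Hub-B:324.01, Hub-C:195.2, Hub-D:136.25 → nearest is Hub-D
Tally — Hub-A:1, Hub-B:1, Hub-C:2, Hub-D:3. Hub-D captures the most (3).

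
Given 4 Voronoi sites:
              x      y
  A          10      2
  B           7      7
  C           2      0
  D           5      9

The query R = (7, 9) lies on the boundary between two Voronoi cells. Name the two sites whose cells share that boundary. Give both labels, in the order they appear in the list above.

Squared distances from R to each site:
|RA|² = (7−10)² + (9−2)² = 9 + 49 = 58
|RB|² = (7−7)² + (9−7)² = 0 + 4 = 4
|RC|² = (7−2)² + (9−0)² = 25 + 81 = 106
|RD|² = (7−5)² + (9−9)² = 4 + 0 = 4
R is equidistant from B and D (both at squared distance 4), and every other site is strictly farther — so R lies on the B–D Voronoi edge.

B and D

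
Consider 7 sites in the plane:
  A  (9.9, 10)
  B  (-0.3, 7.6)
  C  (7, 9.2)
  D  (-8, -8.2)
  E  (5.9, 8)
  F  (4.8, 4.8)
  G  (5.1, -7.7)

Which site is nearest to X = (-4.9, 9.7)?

Since √ is increasing, it suffices to compare squared distances:
|XA|² = (-4.9−9.9)² + (9.7−10)² = 219.04 + 0.09 = 219.13
|XB|² = (-4.9−(-0.3))² + (9.7−7.6)² = 21.16 + 4.41 = 25.57
|XC|² = (-4.9−7)² + (9.7−9.2)² = 141.61 + 0.25 = 141.86
|XD|² = (-4.9−(-8))² + (9.7−(-8.2))² = 9.61 + 320.41 = 330.02
|XE|² = (-4.9−5.9)² + (9.7−8)² = 116.64 + 2.89 = 119.53
|XF|² = (-4.9−4.8)² + (9.7−4.8)² = 94.09 + 24.01 = 118.1
|XG|² = (-4.9−5.1)² + (9.7−(-7.7))² = 100 + 302.76 = 402.76
B is nearest.

B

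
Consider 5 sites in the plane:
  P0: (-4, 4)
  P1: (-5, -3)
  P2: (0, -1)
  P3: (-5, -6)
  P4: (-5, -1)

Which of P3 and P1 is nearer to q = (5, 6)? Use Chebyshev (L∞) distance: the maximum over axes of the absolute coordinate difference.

d(q,P3) = max(10, 12) = 12
d(q,P1) = max(10, 9) = 10
12 > 10, so P1 is closer.

P1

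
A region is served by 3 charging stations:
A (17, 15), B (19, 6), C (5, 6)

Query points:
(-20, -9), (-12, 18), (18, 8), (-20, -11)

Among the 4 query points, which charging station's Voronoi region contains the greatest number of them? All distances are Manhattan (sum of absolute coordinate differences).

(-20, -9) — d to each: A:61, B:54, C:40 → nearest is C
(-12, 18) — d to each: A:32, B:43, C:29 → nearest is C
(18, 8) — d to each: A:8, B:3, C:15 → nearest is B
(-20, -11) — d to each: A:63, B:56, C:42 → nearest is C
Tally — B:1, C:3. C captures the most (3).

C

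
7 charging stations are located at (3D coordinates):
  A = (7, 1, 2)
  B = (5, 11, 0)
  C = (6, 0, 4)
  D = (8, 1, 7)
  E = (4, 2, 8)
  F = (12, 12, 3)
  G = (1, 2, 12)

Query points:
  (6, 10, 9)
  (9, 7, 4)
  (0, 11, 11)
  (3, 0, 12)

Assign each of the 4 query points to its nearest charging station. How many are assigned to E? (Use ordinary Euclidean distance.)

1

(6, 10, 9) — d² to each: A:131, B:83, C:125, D:89, E:69, F:76, G:98 → nearest is E
(9, 7, 4) — d² to each: A:44, B:48, C:58, D:46, E:66, F:35, G:153 → nearest is F
(0, 11, 11) — d² to each: A:230, B:146, C:206, D:180, E:106, F:209, G:83 → nearest is G
(3, 0, 12) — d² to each: A:117, B:269, C:73, D:51, E:21, F:306, G:8 → nearest is G
1 of the 4 points has E as nearest.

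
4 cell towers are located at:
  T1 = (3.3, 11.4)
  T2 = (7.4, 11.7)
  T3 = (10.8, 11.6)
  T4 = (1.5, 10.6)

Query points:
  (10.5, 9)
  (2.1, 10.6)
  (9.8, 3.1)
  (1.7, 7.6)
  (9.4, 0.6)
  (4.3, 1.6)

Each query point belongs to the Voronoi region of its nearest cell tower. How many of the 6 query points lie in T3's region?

(10.5, 9) — d² to each: T1:57.6, T2:16.9, T3:6.85, T4:83.56 → nearest is T3
(2.1, 10.6) — d² to each: T1:2.08, T2:29.3, T3:76.69, T4:0.36 → nearest is T4
(9.8, 3.1) — d² to each: T1:111.14, T2:79.72, T3:73.25, T4:125.14 → nearest is T3
(1.7, 7.6) — d² to each: T1:17, T2:49.3, T3:98.81, T4:9.04 → nearest is T4
(9.4, 0.6) — d² to each: T1:153.85, T2:127.21, T3:122.96, T4:162.41 → nearest is T3
(4.3, 1.6) — d² to each: T1:97.04, T2:111.62, T3:142.25, T4:88.84 → nearest is T4
3 of the 6 points have T3 as nearest.

3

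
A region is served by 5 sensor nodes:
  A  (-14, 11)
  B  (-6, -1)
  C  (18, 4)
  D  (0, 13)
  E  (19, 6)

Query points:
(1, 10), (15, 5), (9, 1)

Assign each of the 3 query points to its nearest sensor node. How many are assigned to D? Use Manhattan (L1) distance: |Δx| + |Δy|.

1

(1, 10) — d to each: A:16, B:18, C:23, D:4, E:22 → nearest is D
(15, 5) — d to each: A:35, B:27, C:4, D:23, E:5 → nearest is C
(9, 1) — d to each: A:33, B:17, C:12, D:21, E:15 → nearest is C
1 of the 3 points has D as nearest.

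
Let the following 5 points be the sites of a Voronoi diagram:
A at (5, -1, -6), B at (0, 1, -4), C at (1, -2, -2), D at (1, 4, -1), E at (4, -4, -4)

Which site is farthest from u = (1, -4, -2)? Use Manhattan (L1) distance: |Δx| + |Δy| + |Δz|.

A

d(u,A) = |1−5| + |-4−(-1)| + |-2−(-6)| = 4 + 3 + 4 = 11
d(u,B) = |1−0| + |-4−1| + |-2−(-4)| = 1 + 5 + 2 = 8
d(u,C) = |1−1| + |-4−(-2)| + |-2−(-2)| = 0 + 2 + 0 = 2
d(u,D) = |1−1| + |-4−4| + |-2−(-1)| = 0 + 8 + 1 = 9
d(u,E) = |1−4| + |-4−(-4)| + |-2−(-4)| = 3 + 0 + 2 = 5
The largest is to A.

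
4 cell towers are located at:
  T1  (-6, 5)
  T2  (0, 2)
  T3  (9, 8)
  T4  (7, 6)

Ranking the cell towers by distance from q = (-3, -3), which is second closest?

Compare squared distances (the ordering matches that of the actual distances):
|qT1|² = 9 + 64 = 73
|qT2|² = 9 + 25 = 34
|qT3|² = 144 + 121 = 265
|qT4|² = 100 + 81 = 181
Sorted ascending: T2, T1, T4, … — the second-nearest is T1.

T1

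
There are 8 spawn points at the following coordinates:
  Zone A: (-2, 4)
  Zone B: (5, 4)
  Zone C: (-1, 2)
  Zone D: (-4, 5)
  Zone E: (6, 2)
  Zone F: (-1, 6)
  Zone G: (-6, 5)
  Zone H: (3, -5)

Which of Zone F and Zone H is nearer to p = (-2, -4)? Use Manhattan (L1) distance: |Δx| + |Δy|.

d(p, Zone F) = |-2−(-1)| + |-4−6| = 1 + 10 = 11
d(p, Zone H) = |-2−3| + |-4−(-5)| = 5 + 1 = 6
11 > 6, so Zone H is closer.

Zone H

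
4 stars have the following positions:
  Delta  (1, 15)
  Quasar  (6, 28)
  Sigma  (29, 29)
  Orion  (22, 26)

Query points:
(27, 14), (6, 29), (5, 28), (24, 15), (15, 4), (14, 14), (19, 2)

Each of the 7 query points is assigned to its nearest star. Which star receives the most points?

Delta

(27, 14) — d² to each: Delta:677, Quasar:637, Sigma:229, Orion:169 → nearest is Orion
(6, 29) — d² to each: Delta:221, Quasar:1, Sigma:529, Orion:265 → nearest is Quasar
(5, 28) — d² to each: Delta:185, Quasar:1, Sigma:577, Orion:293 → nearest is Quasar
(24, 15) — d² to each: Delta:529, Quasar:493, Sigma:221, Orion:125 → nearest is Orion
(15, 4) — d² to each: Delta:317, Quasar:657, Sigma:821, Orion:533 → nearest is Delta
(14, 14) — d² to each: Delta:170, Quasar:260, Sigma:450, Orion:208 → nearest is Delta
(19, 2) — d² to each: Delta:493, Quasar:845, Sigma:829, Orion:585 → nearest is Delta
Tally — Delta:3, Quasar:2, Orion:2. Delta captures the most (3).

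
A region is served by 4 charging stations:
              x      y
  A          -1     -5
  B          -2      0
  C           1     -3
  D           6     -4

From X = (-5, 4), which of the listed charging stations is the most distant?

D

Since √ is increasing, it suffices to compare squared distances:
|XA|² = (-5−(-1))² + (4−(-5))² = 16 + 81 = 97
|XB|² = (-5−(-2))² + (4−0)² = 9 + 16 = 25
|XC|² = (-5−1)² + (4−(-3))² = 36 + 49 = 85
|XD|² = (-5−6)² + (4−(-4))² = 121 + 64 = 185
The largest is to D.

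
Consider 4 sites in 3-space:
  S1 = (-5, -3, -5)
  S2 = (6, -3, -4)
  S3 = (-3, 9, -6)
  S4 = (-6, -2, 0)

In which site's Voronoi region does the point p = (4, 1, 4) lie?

Since √ is increasing, it suffices to compare squared distances:
|pS1|² = (4−(-5))² + (1−(-3))² + (4−(-5))² = 81 + 16 + 81 = 178
|pS2|² = (4−6)² + (1−(-3))² + (4−(-4))² = 4 + 16 + 64 = 84
|pS3|² = (4−(-3))² + (1−9)² + (4−(-6))² = 49 + 64 + 100 = 213
|pS4|² = (4−(-6))² + (1−(-2))² + (4−0)² = 100 + 9 + 16 = 125
Minimum is at S2.

S2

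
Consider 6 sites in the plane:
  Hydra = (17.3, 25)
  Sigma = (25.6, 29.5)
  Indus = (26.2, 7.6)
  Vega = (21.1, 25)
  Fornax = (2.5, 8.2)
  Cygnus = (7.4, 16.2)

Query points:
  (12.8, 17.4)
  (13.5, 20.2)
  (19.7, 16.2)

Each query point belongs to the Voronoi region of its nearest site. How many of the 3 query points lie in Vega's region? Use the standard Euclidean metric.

1

(12.8, 17.4) — d² to each: Hydra:78.01, Sigma:310.25, Indus:275.6, Vega:126.65, Fornax:190.73, Cygnus:30.6 → nearest is Cygnus
(13.5, 20.2) — d² to each: Hydra:37.48, Sigma:232.9, Indus:320.05, Vega:80.8, Fornax:265, Cygnus:53.21 → nearest is Hydra
(19.7, 16.2) — d² to each: Hydra:83.2, Sigma:211.7, Indus:116.21, Vega:79.4, Fornax:359.84, Cygnus:151.29 → nearest is Vega
1 of the 3 points has Vega as nearest.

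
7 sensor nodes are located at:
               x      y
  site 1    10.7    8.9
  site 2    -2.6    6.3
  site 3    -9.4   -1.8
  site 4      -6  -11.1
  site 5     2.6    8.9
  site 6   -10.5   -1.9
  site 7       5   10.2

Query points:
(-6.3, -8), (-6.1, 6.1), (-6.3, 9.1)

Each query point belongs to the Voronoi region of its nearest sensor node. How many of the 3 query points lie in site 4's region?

1

(-6.3, -8) — d² to each: site 1:574.61, site 2:218.18, site 3:48.05, site 4:9.7, site 5:364.82, site 6:54.85, site 7:458.93 → nearest is site 4
(-6.1, 6.1) — d² to each: site 1:290.08, site 2:12.29, site 3:73.3, site 4:295.85, site 5:83.53, site 6:83.36, site 7:140.02 → nearest is site 2
(-6.3, 9.1) — d² to each: site 1:289.04, site 2:21.53, site 3:128.42, site 4:408.13, site 5:79.25, site 6:138.64, site 7:128.9 → nearest is site 2
1 of the 3 points has site 4 as nearest.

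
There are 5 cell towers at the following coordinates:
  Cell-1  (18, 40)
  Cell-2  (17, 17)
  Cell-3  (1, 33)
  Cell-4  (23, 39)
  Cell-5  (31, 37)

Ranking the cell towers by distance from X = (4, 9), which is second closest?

Cell-3

Squared Euclidean distances:
d²(X, Cell-1) = 196 + 961 = 1157
d²(X, Cell-2) = 169 + 64 = 233
d²(X, Cell-3) = 9 + 576 = 585
d²(X, Cell-4) = 361 + 900 = 1261
d²(X, Cell-5) = 729 + 784 = 1513
Sorted ascending: Cell-2, Cell-3, Cell-1, … — the second-nearest is Cell-3.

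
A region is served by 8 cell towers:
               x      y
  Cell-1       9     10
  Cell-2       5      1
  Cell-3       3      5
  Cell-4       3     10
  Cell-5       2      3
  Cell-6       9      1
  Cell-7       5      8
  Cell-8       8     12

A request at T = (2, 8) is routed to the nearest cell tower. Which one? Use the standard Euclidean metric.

Cell-4

Compare squared distances (the ordering matches that of the actual distances):
d²(T, Cell-1) = (2−9)² + (8−10)² = 49 + 4 = 53
d²(T, Cell-2) = (2−5)² + (8−1)² = 9 + 49 = 58
d²(T, Cell-3) = (2−3)² + (8−5)² = 1 + 9 = 10
d²(T, Cell-4) = (2−3)² + (8−10)² = 1 + 4 = 5
d²(T, Cell-5) = (2−2)² + (8−3)² = 0 + 25 = 25
d²(T, Cell-6) = (2−9)² + (8−1)² = 49 + 49 = 98
d²(T, Cell-7) = (2−5)² + (8−8)² = 9 + 0 = 9
d²(T, Cell-8) = (2−8)² + (8−12)² = 36 + 16 = 52
Minimum is at Cell-4.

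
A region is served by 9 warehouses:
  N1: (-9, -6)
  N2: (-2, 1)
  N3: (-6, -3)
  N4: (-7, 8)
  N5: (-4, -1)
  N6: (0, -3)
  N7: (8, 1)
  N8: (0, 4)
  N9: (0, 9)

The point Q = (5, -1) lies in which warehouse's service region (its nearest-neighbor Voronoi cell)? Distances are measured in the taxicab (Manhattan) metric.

N7

d(Q,N1) = 14 + 5 = 19
d(Q,N2) = 7 + 2 = 9
d(Q,N3) = 11 + 2 = 13
d(Q,N4) = 12 + 9 = 21
d(Q,N5) = 9 + 0 = 9
d(Q,N6) = 5 + 2 = 7
d(Q,N7) = 3 + 2 = 5
d(Q,N8) = 5 + 5 = 10
d(Q,N9) = 5 + 10 = 15
The smallest is to N7, so Q lies in the Voronoi region of N7.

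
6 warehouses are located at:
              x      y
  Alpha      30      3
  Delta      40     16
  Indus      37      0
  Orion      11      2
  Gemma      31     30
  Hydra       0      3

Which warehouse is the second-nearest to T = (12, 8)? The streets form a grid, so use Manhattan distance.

Hydra

d(T, Alpha) = 18 + 5 = 23
d(T, Delta) = 28 + 8 = 36
d(T, Indus) = 25 + 8 = 33
d(T, Orion) = 1 + 6 = 7
d(T, Gemma) = 19 + 22 = 41
d(T, Hydra) = 12 + 5 = 17
Sorted ascending: Orion, Hydra, Alpha, … — the second-nearest is Hydra.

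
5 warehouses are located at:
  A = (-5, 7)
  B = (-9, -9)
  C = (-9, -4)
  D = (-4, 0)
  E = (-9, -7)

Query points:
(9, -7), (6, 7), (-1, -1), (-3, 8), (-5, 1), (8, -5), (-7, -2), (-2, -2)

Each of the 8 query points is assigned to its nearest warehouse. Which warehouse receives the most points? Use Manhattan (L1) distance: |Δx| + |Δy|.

(9, -7) — d to each: A:28, B:20, C:21, D:20, E:18 → nearest is E
(6, 7) — d to each: A:11, B:31, C:26, D:17, E:29 → nearest is A
(-1, -1) — d to each: A:12, B:16, C:11, D:4, E:14 → nearest is D
(-3, 8) — d to each: A:3, B:23, C:18, D:9, E:21 → nearest is A
(-5, 1) — d to each: A:6, B:14, C:9, D:2, E:12 → nearest is D
(8, -5) — d to each: A:25, B:21, C:18, D:17, E:19 → nearest is D
(-7, -2) — d to each: A:11, B:9, C:4, D:5, E:7 → nearest is C
(-2, -2) — d to each: A:12, B:14, C:9, D:4, E:12 → nearest is D
Tally — A:2, C:1, D:4, E:1. D captures the most (4).

D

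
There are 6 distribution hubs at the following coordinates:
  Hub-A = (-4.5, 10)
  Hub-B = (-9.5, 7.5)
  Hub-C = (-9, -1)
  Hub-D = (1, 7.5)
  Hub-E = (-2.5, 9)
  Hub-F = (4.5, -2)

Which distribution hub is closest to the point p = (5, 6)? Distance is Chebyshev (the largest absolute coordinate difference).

Hub-D

d(p, Hub-A) = max(9.5, 4) = 9.5
d(p, Hub-B) = max(14.5, 1.5) = 14.5
d(p, Hub-C) = max(14, 7) = 14
d(p, Hub-D) = max(4, 1.5) = 4
d(p, Hub-E) = max(7.5, 3) = 7.5
d(p, Hub-F) = max(0.5, 8) = 8
Minimum is at Hub-D.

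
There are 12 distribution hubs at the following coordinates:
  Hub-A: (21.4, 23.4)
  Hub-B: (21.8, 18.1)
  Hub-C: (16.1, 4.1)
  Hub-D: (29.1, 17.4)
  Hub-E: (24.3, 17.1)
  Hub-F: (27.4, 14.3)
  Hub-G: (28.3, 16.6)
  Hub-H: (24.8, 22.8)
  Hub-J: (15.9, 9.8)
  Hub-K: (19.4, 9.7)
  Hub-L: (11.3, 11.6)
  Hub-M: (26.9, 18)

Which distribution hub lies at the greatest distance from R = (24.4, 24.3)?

Squared Euclidean distances:
d²(R, Hub-A) = (24.4−21.4)² + (24.3−23.4)² = 9 + 0.81 = 9.81
d²(R, Hub-B) = (24.4−21.8)² + (24.3−18.1)² = 6.76 + 38.44 = 45.2
d²(R, Hub-C) = (24.4−16.1)² + (24.3−4.1)² = 68.89 + 408.04 = 476.93
d²(R, Hub-D) = (24.4−29.1)² + (24.3−17.4)² = 22.09 + 47.61 = 69.7
d²(R, Hub-E) = (24.4−24.3)² + (24.3−17.1)² = 0.01 + 51.84 = 51.85
d²(R, Hub-F) = (24.4−27.4)² + (24.3−14.3)² = 9 + 100 = 109
d²(R, Hub-G) = (24.4−28.3)² + (24.3−16.6)² = 15.21 + 59.29 = 74.5
d²(R, Hub-H) = (24.4−24.8)² + (24.3−22.8)² = 0.16 + 2.25 = 2.41
d²(R, Hub-J) = (24.4−15.9)² + (24.3−9.8)² = 72.25 + 210.25 = 282.5
d²(R, Hub-K) = (24.4−19.4)² + (24.3−9.7)² = 25 + 213.16 = 238.16
d²(R, Hub-L) = (24.4−11.3)² + (24.3−11.6)² = 171.61 + 161.29 = 332.9
d²(R, Hub-M) = (24.4−26.9)² + (24.3−18)² = 6.25 + 39.69 = 45.94
The largest is to Hub-C.

Hub-C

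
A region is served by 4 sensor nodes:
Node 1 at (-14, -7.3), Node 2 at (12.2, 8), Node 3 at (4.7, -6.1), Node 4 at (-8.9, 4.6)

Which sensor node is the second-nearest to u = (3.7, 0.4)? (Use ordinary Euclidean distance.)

Compare squared distances (the ordering matches that of the actual distances):
d²(u, Node 1) = (3.7−(-14))² + (0.4−(-7.3))² = 313.29 + 59.29 = 372.58
d²(u, Node 2) = (3.7−12.2)² + (0.4−8)² = 72.25 + 57.76 = 130.01
d²(u, Node 3) = (3.7−4.7)² + (0.4−(-6.1))² = 1 + 42.25 = 43.25
d²(u, Node 4) = (3.7−(-8.9))² + (0.4−4.6)² = 158.76 + 17.64 = 176.4
Sorted ascending: Node 3, Node 2, Node 4, … — the second-nearest is Node 2.

Node 2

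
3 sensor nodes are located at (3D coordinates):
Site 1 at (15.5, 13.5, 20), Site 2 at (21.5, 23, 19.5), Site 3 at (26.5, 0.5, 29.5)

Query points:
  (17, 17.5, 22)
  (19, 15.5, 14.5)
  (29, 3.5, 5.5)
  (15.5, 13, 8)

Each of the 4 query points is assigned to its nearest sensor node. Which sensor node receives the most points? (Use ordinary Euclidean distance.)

(17, 17.5, 22) — d² to each: Site 1:22.25, Site 2:56.75, Site 3:435.5 → nearest is Site 1
(19, 15.5, 14.5) — d² to each: Site 1:46.5, Site 2:87.5, Site 3:506.25 → nearest is Site 1
(29, 3.5, 5.5) — d² to each: Site 1:492.5, Site 2:632.5, Site 3:591.25 → nearest is Site 1
(15.5, 13, 8) — d² to each: Site 1:144.25, Site 2:268.25, Site 3:739.5 → nearest is Site 1
Tally — Site 1:4. Site 1 captures the most (4).

Site 1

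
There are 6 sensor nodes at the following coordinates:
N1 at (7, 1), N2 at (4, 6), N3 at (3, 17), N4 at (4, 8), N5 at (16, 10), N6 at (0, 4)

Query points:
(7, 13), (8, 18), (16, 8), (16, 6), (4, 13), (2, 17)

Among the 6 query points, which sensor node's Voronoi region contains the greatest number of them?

N3

(7, 13) — d² to each: N1:144, N2:58, N3:32, N4:34, N5:90, N6:130 → nearest is N3
(8, 18) — d² to each: N1:290, N2:160, N3:26, N4:116, N5:128, N6:260 → nearest is N3
(16, 8) — d² to each: N1:130, N2:148, N3:250, N4:144, N5:4, N6:272 → nearest is N5
(16, 6) — d² to each: N1:106, N2:144, N3:290, N4:148, N5:16, N6:260 → nearest is N5
(4, 13) — d² to each: N1:153, N2:49, N3:17, N4:25, N5:153, N6:97 → nearest is N3
(2, 17) — d² to each: N1:281, N2:125, N3:1, N4:85, N5:245, N6:173 → nearest is N3
Tally — N3:4, N5:2. N3 captures the most (4).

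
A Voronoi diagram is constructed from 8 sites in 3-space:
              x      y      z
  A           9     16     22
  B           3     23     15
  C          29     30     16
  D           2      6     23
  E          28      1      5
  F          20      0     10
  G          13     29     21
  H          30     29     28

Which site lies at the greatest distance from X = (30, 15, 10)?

D

Compare squared distances (the ordering matches that of the actual distances):
|XA|² = (30−9)² + (15−16)² + (10−22)² = 441 + 1 + 144 = 586
|XB|² = (30−3)² + (15−23)² + (10−15)² = 729 + 64 + 25 = 818
|XC|² = (30−29)² + (15−30)² + (10−16)² = 1 + 225 + 36 = 262
|XD|² = (30−2)² + (15−6)² + (10−23)² = 784 + 81 + 169 = 1034
|XE|² = (30−28)² + (15−1)² + (10−5)² = 4 + 196 + 25 = 225
|XF|² = (30−20)² + (15−0)² + (10−10)² = 100 + 225 + 0 = 325
|XG|² = (30−13)² + (15−29)² + (10−21)² = 289 + 196 + 121 = 606
|XH|² = (30−30)² + (15−29)² + (10−28)² = 0 + 196 + 324 = 520
The largest is to D.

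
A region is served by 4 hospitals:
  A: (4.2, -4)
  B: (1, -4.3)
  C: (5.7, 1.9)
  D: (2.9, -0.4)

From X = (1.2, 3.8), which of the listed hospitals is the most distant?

Squared Euclidean distances:
|XA|² = (1.2−4.2)² + (3.8−(-4))² = 9 + 60.84 = 69.84
|XB|² = (1.2−1)² + (3.8−(-4.3))² = 0.04 + 65.61 = 65.65
|XC|² = (1.2−5.7)² + (3.8−1.9)² = 20.25 + 3.61 = 23.86
|XD|² = (1.2−2.9)² + (3.8−(-0.4))² = 2.89 + 17.64 = 20.53
The largest is to A.

A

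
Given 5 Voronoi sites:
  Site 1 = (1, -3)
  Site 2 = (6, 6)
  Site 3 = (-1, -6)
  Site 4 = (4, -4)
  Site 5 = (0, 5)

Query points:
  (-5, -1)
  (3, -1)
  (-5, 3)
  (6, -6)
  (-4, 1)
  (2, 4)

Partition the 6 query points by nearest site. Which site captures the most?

(-5, -1) — d² to each: Site 1:40, Site 2:170, Site 3:41, Site 4:90, Site 5:61 → nearest is Site 1
(3, -1) — d² to each: Site 1:8, Site 2:58, Site 3:41, Site 4:10, Site 5:45 → nearest is Site 1
(-5, 3) — d² to each: Site 1:72, Site 2:130, Site 3:97, Site 4:130, Site 5:29 → nearest is Site 5
(6, -6) — d² to each: Site 1:34, Site 2:144, Site 3:49, Site 4:8, Site 5:157 → nearest is Site 4
(-4, 1) — d² to each: Site 1:41, Site 2:125, Site 3:58, Site 4:89, Site 5:32 → nearest is Site 5
(2, 4) — d² to each: Site 1:50, Site 2:20, Site 3:109, Site 4:68, Site 5:5 → nearest is Site 5
Tally — Site 1:2, Site 4:1, Site 5:3. Site 5 captures the most (3).

Site 5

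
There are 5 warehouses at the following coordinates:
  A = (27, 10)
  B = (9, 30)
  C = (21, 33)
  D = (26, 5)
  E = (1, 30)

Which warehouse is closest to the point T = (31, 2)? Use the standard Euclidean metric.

Since √ is increasing, it suffices to compare squared distances:
|TA|² = (31−27)² + (2−10)² = 16 + 64 = 80
|TB|² = (31−9)² + (2−30)² = 484 + 784 = 1268
|TC|² = (31−21)² + (2−33)² = 100 + 961 = 1061
|TD|² = (31−26)² + (2−5)² = 25 + 9 = 34
|TE|² = (31−1)² + (2−30)² = 900 + 784 = 1684
Minimum is at D.

D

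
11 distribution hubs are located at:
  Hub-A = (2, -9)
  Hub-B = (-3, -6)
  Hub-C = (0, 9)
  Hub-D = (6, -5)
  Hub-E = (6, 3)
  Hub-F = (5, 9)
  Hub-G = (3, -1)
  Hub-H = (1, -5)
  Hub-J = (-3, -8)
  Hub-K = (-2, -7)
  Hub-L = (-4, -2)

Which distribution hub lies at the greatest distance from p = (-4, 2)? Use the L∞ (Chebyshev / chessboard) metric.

Hub-A

d(p, Hub-A) = max(6, 11) = 11
d(p, Hub-B) = max(1, 8) = 8
d(p, Hub-C) = max(4, 7) = 7
d(p, Hub-D) = max(10, 7) = 10
d(p, Hub-E) = max(10, 1) = 10
d(p, Hub-F) = max(9, 7) = 9
d(p, Hub-G) = max(7, 3) = 7
d(p, Hub-H) = max(5, 7) = 7
d(p, Hub-J) = max(1, 10) = 10
d(p, Hub-K) = max(2, 9) = 9
d(p, Hub-L) = max(0, 4) = 4
The largest is to Hub-A.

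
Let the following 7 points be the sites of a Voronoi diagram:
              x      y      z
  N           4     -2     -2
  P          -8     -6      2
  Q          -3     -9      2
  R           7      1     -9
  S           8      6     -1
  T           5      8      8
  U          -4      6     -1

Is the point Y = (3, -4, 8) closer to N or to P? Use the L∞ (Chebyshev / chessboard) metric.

N

d(Y,N) = max(1, 2, 10) = 10
d(Y,P) = max(11, 2, 6) = 11
10 < 11, so N is closer.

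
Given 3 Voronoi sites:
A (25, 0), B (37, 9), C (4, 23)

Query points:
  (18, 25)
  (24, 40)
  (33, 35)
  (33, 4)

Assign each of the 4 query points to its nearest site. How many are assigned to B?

(18, 25) — d² to each: A:674, B:617, C:200 → nearest is C
(24, 40) — d² to each: A:1601, B:1130, C:689 → nearest is C
(33, 35) — d² to each: A:1289, B:692, C:985 → nearest is B
(33, 4) — d² to each: A:80, B:41, C:1202 → nearest is B
2 of the 4 points have B as nearest.

2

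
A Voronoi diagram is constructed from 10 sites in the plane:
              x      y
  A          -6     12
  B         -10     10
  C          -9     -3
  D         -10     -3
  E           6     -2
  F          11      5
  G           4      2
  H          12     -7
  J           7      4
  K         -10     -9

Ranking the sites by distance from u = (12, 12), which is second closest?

Squared Euclidean distances:
|uA|² = 324 + 0 = 324
|uB|² = 484 + 4 = 488
|uC|² = 441 + 225 = 666
|uD|² = 484 + 225 = 709
|uE|² = 36 + 196 = 232
|uF|² = 1 + 49 = 50
|uG|² = 64 + 100 = 164
|uH|² = 0 + 361 = 361
|uJ|² = 25 + 64 = 89
|uK|² = 484 + 441 = 925
Sorted ascending: F, J, G, … — the second-nearest is J.

J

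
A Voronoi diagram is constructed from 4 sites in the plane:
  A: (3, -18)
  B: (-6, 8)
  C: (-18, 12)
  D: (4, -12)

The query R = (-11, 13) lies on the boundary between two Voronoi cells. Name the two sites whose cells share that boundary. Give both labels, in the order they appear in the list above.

B and C

Squared distances from R to each site:
|RA|² = (-11−3)² + (13−(-18))² = 196 + 961 = 1157
|RB|² = (-11−(-6))² + (13−8)² = 25 + 25 = 50
|RC|² = (-11−(-18))² + (13−12)² = 49 + 1 = 50
|RD|² = (-11−4)² + (13−(-12))² = 225 + 625 = 850
R is equidistant from B and C (both at squared distance 50), and every other site is strictly farther — so R lies on the B–C Voronoi edge.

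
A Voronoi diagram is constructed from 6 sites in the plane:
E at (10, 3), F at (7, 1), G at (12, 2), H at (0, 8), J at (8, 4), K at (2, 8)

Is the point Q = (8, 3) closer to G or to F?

F

Compare squared distances:
|QG|² = (8−12)² + (3−2)² = 16 + 1 = 17
|QF|² = (8−7)² + (3−1)² = 1 + 4 = 5
17 > 5, so F is closer.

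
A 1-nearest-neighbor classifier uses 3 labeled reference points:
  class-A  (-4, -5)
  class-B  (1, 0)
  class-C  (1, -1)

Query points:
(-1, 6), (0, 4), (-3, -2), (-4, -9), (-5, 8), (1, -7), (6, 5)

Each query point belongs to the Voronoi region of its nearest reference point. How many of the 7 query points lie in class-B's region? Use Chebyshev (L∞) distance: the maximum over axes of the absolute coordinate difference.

(-1, 6) — d to each: class-A:11, class-B:6, class-C:7 → nearest is class-B
(0, 4) — d to each: class-A:9, class-B:4, class-C:5 → nearest is class-B
(-3, -2) — d to each: class-A:3, class-B:4, class-C:4 → nearest is class-A
(-4, -9) — d to each: class-A:4, class-B:9, class-C:8 → nearest is class-A
(-5, 8) — d to each: class-A:13, class-B:8, class-C:9 → nearest is class-B
(1, -7) — d to each: class-A:5, class-B:7, class-C:6 → nearest is class-A
(6, 5) — d to each: class-A:10, class-B:5, class-C:6 → nearest is class-B
4 of the 7 points have class-B as nearest.

4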